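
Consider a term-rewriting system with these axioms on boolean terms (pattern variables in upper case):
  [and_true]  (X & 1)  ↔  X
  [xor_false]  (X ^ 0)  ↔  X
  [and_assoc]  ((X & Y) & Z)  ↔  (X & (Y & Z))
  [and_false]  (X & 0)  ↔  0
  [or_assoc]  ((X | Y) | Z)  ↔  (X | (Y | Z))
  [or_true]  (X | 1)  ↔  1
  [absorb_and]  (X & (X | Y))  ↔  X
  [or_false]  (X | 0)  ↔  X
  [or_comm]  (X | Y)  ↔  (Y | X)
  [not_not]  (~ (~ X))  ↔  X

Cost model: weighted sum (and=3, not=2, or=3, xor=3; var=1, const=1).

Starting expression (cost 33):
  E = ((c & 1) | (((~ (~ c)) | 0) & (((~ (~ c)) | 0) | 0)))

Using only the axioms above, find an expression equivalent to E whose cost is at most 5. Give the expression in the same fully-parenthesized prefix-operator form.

(c | c)   [cost 5]

step 1: absorb_and (→) rewrites (((~ (~ c)) | 0) & (((~ (~ c)) | 0) | 0)) into ((~ (~ c)) | 0), now ((c & 1) | ((~ (~ c)) | 0))
step 2: not_not (→) rewrites (~ (~ c)) into c, now ((c & 1) | (c | 0))
step 3: and_true (→) rewrites (c & 1) into c, now (c | (c | 0))
step 4: or_false (→) rewrites (c | 0) into c, reaching cost 5 (bound 5)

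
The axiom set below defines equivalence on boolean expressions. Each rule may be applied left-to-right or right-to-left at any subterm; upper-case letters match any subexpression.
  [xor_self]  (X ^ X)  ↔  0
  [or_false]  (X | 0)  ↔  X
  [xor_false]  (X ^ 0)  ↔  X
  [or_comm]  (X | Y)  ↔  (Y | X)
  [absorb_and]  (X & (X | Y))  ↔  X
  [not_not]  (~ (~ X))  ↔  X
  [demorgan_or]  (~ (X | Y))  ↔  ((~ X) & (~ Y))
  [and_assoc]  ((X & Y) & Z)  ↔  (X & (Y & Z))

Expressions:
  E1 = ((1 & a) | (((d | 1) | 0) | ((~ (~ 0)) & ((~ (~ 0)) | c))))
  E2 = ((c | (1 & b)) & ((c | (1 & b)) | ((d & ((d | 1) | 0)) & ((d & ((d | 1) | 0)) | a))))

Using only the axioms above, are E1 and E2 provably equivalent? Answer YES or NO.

NO

The axioms are sound identities: if E1 ↔* E2 then E1 and E2 evaluate identically under any assignment.
Under a=0, b=0, c=0, d=0: E1 evaluates to 1, E2 to 0. Distinct ⇒ no rewrite sequence connects them.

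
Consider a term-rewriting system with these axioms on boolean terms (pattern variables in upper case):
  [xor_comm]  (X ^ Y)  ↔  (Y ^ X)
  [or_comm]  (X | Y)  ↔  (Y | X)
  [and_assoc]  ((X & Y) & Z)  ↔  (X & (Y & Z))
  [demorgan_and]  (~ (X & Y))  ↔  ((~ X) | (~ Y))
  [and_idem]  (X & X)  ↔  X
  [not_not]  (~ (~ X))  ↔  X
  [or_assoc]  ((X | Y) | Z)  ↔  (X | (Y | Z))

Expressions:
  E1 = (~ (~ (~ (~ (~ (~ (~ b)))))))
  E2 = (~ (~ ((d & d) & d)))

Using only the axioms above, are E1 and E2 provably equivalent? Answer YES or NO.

NO

The axioms are sound identities: if E1 ↔* E2 then E1 and E2 evaluate identically under any assignment.
Under b=0, d=0: E1 evaluates to 1, E2 to 0. Distinct ⇒ no rewrite sequence connects them.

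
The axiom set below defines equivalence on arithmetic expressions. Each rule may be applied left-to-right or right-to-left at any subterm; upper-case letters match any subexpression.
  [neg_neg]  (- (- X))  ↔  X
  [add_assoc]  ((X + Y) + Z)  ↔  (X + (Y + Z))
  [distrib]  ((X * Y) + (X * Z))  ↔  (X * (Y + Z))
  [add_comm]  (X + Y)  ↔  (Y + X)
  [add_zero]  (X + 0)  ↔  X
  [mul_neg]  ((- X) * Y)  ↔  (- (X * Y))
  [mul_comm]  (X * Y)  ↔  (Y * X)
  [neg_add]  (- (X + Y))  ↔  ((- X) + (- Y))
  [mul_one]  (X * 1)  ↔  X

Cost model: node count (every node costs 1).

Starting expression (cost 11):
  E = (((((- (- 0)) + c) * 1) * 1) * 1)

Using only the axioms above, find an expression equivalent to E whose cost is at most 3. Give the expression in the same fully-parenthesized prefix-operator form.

(c + 0)   [cost 3]

(1) (((((- (- 0)) + c) * 1) * 1) * 1)  =[mul_one →]=  ((((- (- 0)) + c) * 1) * 1)
(2) (((- (- 0)) + c) * 1)  =[mul_one →]=  ((- (- 0)) + c)    ⊢ (((- (- 0)) + c) * 1)
(3) ((- (- 0)) + c)  =[add_comm →]=  (c + (- (- 0)))    ⊢ ((c + (- (- 0))) * 1)
(4) (- (- 0))  =[neg_neg →]=  0    ⊢ ((c + 0) * 1)
(5) ((c + 0) * 1)  =[mul_one →]=  (c + 0)    ⊢ cost 3, within 3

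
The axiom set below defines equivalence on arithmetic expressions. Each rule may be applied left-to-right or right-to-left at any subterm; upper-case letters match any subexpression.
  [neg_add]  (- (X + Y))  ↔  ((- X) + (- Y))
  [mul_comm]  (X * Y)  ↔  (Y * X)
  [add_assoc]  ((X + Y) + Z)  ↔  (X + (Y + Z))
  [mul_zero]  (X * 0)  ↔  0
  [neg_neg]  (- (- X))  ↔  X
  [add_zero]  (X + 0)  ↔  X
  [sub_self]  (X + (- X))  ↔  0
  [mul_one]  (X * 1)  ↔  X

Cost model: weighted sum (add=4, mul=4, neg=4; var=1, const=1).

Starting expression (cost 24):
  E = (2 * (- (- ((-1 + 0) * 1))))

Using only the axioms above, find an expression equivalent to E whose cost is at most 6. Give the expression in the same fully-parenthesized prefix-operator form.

(-1 * 2)   [cost 6]

step 1: neg_neg (→) rewrites (- (- ((-1 + 0) * 1))) into ((-1 + 0) * 1), now (2 * ((-1 + 0) * 1))
step 2: mul_one (→) rewrites ((-1 + 0) * 1) into (-1 + 0), now (2 * (-1 + 0))
step 3: mul_comm (→) rewrites (2 * (-1 + 0)) into ((-1 + 0) * 2)
step 4: add_zero (→) rewrites (-1 + 0) into -1, reaching cost 6 (bound 6)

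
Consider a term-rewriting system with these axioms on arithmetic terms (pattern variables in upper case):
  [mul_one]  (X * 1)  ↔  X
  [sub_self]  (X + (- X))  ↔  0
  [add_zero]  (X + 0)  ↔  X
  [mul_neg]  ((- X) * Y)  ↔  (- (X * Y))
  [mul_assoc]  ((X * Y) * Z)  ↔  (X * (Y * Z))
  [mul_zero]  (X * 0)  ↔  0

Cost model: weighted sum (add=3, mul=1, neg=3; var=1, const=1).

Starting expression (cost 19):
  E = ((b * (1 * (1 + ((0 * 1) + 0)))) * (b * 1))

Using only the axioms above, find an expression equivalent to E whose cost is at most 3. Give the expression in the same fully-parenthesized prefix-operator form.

(b * b)   [cost 3]

step 1: add_zero (→) rewrites ((0 * 1) + 0) into (0 * 1), now ((b * (1 * (1 + (0 * 1)))) * (b * 1))
step 2: mul_one (→) rewrites (0 * 1) into 0, now ((b * (1 * (1 + 0))) * (b * 1))
step 3: add_zero (→) rewrites (1 + 0) into 1, now ((b * (1 * 1)) * (b * 1))
step 4: mul_one (→) rewrites (b * 1) into b, now ((b * (1 * 1)) * b)
step 5: mul_one (→) rewrites (1 * 1) into 1, now ((b * 1) * b)
step 6: mul_one (→) rewrites (b * 1) into b, reaching cost 3 (bound 3)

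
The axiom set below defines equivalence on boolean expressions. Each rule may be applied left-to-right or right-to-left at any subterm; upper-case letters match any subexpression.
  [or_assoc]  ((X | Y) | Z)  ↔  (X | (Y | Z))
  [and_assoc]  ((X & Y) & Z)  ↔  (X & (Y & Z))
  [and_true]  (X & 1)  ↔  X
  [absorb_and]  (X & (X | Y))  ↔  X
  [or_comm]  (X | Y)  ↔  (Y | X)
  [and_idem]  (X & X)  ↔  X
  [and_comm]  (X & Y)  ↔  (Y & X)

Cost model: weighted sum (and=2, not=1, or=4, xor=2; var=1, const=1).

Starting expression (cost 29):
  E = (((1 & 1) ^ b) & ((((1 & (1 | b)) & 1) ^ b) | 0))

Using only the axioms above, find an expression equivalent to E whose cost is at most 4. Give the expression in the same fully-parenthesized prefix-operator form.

1. [absorb_and →] (1 & (1 | b))  →  1;  E = (((1 & 1) ^ b) & (((1 & 1) ^ b) | 0))
2. [absorb_and →] (((1 & 1) ^ b) & (((1 & 1) ^ b) | 0))  →  ((1 & 1) ^ b)
3. [and_idem →] (1 & 1)  →  1;  cost 4 ≤ 4, done

(1 ^ b)   [cost 4]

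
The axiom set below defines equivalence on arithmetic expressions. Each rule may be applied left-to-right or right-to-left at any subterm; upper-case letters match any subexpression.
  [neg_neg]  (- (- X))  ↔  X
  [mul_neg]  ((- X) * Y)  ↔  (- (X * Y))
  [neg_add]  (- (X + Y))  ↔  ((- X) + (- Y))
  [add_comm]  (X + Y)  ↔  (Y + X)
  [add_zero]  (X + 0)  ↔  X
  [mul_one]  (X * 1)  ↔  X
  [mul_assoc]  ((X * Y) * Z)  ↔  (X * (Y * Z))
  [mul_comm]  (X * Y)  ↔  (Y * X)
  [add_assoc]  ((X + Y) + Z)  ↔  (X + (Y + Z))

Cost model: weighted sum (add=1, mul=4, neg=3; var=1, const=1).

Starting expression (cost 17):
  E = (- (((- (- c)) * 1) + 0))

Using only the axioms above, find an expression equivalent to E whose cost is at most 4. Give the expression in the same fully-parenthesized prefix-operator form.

(- c)   [cost 4]

1. [neg_neg →] (- (- c))  →  c;  E = (- ((c * 1) + 0))
2. [mul_one →] (c * 1)  →  c;  E = (- (c + 0))
3. [add_zero →] (c + 0)  →  c;  cost 4 ≤ 4, done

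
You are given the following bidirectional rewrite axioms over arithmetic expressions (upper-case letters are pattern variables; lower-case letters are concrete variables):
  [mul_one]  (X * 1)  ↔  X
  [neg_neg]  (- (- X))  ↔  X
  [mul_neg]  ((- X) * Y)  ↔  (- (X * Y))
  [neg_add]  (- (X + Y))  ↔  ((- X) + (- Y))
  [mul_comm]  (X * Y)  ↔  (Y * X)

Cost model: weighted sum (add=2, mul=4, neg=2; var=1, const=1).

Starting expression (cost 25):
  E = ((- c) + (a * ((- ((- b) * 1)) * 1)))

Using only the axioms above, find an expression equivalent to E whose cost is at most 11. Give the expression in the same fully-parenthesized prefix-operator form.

((- c) + (a * b))   [cost 11]

step 1: mul_one (→) rewrites ((- b) * 1) into (- b), now ((- c) + (a * ((- (- b)) * 1)))
step 2: mul_one (→) rewrites ((- (- b)) * 1) into (- (- b)), now ((- c) + (a * (- (- b))))
step 3: neg_neg (→) rewrites (- (- b)) into b, reaching cost 11 (bound 11)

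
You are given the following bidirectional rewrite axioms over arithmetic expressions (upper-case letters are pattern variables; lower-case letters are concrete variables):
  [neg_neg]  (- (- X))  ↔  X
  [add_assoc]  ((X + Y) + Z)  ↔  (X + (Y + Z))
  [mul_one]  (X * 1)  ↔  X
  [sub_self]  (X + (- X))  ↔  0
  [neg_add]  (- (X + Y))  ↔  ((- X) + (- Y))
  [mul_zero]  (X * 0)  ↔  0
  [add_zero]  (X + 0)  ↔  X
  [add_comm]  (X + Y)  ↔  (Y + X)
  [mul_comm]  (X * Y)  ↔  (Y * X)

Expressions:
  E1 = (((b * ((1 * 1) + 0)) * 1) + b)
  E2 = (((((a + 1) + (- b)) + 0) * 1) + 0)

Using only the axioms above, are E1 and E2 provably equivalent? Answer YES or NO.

All listed rules preserve value, hence provable equivalence implies equal values everywhere; look for a separating assignment.
a=0, b=0 gives E1 ↦ 0, E2 ↦ 1; values differ ⇒ not provably equivalent.

NO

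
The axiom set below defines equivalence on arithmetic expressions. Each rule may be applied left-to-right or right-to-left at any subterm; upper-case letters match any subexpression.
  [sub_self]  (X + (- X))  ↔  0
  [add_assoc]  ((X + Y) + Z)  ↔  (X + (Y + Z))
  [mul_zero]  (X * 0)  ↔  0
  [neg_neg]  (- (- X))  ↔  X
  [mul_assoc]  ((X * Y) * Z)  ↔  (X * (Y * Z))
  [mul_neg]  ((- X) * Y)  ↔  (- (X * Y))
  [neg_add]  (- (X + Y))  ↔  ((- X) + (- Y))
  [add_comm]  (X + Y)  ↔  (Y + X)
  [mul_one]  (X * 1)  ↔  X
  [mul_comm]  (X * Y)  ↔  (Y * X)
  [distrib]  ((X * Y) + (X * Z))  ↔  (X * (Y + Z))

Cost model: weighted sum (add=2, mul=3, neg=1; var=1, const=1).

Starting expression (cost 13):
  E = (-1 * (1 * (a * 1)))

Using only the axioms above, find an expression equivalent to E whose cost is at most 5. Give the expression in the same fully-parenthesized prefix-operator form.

step 1: mul_comm (→) rewrites (1 * (a * 1)) into ((a * 1) * 1), now (-1 * ((a * 1) * 1))
step 2: mul_one (→) rewrites (a * 1) into a, now (-1 * (a * 1))
step 3: mul_one (→) rewrites (a * 1) into a, reaching cost 5 (bound 5)

(-1 * a)   [cost 5]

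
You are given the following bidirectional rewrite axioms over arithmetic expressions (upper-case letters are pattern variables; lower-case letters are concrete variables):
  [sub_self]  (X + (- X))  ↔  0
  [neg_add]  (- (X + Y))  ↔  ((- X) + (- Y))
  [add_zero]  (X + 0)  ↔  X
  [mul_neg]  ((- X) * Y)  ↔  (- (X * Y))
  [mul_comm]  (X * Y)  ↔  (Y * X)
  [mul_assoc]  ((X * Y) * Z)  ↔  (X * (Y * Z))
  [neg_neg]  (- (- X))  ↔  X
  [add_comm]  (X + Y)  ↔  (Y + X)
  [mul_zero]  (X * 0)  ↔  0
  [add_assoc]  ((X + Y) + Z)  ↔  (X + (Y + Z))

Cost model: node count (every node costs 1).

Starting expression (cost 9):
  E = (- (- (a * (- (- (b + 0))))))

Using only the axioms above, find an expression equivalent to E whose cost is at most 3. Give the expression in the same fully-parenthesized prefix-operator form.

(a * b)   [cost 3]

(1) (- (- (a * (- (- (b + 0))))))  =[neg_neg →]=  (a * (- (- (b + 0))))
(2) (b + 0)  =[add_zero →]=  b    ⊢ (a * (- (- b)))
(3) (- (- b))  =[neg_neg →]=  b    ⊢ cost 3, within 3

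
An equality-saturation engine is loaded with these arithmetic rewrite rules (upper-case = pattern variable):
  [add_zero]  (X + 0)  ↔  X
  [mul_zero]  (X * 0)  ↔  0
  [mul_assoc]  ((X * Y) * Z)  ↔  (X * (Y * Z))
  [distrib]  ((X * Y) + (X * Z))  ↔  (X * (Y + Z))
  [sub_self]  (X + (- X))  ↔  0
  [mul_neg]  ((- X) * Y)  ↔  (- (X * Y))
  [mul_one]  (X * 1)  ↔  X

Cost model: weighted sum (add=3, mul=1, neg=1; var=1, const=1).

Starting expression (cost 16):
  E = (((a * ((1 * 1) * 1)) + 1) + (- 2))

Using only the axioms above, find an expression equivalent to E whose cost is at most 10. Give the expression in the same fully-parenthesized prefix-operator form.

((a + 1) + (- 2))   [cost 10]

1. [mul_one →] (1 * 1)  →  1;  E = (((a * (1 * 1)) + 1) + (- 2))
2. [mul_one →] (1 * 1)  →  1;  E = (((a * 1) + 1) + (- 2))
3. [mul_one →] (a * 1)  →  a;  cost 10 ≤ 10, done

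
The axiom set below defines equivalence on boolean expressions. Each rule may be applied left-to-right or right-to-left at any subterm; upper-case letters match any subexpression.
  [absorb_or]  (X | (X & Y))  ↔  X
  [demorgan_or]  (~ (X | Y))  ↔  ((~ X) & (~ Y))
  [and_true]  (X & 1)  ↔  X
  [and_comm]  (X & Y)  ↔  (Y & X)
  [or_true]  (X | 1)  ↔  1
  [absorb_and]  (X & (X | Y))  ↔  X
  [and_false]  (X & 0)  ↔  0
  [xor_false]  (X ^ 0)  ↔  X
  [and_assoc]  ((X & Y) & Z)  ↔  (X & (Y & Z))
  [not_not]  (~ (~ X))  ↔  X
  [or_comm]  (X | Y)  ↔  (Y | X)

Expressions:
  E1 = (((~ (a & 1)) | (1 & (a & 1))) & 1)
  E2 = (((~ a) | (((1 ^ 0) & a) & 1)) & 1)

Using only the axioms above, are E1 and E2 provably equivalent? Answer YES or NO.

YES

(1) (a & 1)  =[and_true →]=  a    ⊢ (((~ (a & 1)) | (1 & a)) & 1)
(2) (a & 1)  =[and_true →]=  a    ⊢ (((~ a) | (1 & a)) & 1)
(3) (((~ a) | (1 & a)) & 1)  =[and_true →]=  ((~ a) | (1 & a))
(4) 1  =[xor_false ←]=  (1 ^ 0)    ⊢ ((~ a) | ((1 ^ 0) & a))
(5) ((1 ^ 0) & a)  =[and_true ←]=  (((1 ^ 0) & a) & 1)    ⊢ ((~ a) | (((1 ^ 0) & a) & 1))
(6) ((~ a) | (((1 ^ 0) & a) & 1))  =[and_true ←]=  (((~ a) | (((1 ^ 0) & a) & 1)) & 1)    ⊢ E2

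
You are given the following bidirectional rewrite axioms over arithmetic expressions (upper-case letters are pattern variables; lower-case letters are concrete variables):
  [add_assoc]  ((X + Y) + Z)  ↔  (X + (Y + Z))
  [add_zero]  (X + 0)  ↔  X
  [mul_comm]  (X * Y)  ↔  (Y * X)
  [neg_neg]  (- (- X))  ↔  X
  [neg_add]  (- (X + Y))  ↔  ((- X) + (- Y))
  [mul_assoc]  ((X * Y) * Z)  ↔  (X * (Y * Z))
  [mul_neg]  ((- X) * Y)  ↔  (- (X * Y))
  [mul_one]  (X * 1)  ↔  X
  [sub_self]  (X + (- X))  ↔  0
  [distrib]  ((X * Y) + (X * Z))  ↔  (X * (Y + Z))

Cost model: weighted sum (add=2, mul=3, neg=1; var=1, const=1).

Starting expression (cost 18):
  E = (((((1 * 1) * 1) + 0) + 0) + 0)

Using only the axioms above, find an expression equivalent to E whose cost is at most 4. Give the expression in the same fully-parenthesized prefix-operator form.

1. [mul_one →] (1 * 1)  →  1;  E = ((((1 * 1) + 0) + 0) + 0)
2. [add_zero →] ((1 * 1) + 0)  →  (1 * 1);  E = (((1 * 1) + 0) + 0)
3. [add_zero →] (((1 * 1) + 0) + 0)  →  ((1 * 1) + 0)
4. [mul_one →] (1 * 1)  →  1;  cost 4 ≤ 4, done

(1 + 0)   [cost 4]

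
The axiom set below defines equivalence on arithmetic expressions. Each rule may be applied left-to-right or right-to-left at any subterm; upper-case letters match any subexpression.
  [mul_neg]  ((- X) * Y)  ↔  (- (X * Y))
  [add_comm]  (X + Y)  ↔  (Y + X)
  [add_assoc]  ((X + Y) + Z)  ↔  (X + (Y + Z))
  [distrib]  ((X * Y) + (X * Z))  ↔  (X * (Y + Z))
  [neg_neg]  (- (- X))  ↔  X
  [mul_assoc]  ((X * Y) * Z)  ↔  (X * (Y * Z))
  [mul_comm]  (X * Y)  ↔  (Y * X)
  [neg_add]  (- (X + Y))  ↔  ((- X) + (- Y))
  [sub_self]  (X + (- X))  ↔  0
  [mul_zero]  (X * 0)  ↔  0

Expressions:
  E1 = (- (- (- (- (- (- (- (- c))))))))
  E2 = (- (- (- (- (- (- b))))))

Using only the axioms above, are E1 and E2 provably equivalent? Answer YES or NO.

NO

Every axiom is a valid identity, so a rewrite proof would force E1 and E2 to agree under every assignment.
At b=0, c=1: E1 = 1 but E2 = 0; they differ, so no derivation exists.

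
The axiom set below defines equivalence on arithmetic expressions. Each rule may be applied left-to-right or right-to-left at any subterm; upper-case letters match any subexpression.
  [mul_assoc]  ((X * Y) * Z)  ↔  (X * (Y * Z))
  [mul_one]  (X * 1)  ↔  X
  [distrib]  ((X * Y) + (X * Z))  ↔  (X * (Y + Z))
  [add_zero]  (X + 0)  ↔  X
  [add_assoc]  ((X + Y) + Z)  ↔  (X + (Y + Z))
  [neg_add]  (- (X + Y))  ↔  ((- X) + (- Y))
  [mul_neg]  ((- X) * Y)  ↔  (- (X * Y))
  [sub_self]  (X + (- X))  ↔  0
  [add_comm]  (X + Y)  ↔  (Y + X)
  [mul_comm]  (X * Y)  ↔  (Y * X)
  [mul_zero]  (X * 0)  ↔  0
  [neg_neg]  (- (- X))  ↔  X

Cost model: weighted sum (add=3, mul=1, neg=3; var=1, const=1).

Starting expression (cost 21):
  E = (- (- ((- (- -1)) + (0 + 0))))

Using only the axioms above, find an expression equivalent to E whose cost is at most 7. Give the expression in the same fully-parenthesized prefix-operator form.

(- (- -1))   [cost 7]

1. [add_zero →] (0 + 0)  →  0;  E = (- (- ((- (- -1)) + 0)))
2. [neg_neg →] (- (- -1))  →  -1;  E = (- (- (-1 + 0)))
3. [add_zero →] (-1 + 0)  →  -1;  cost 7 ≤ 7, done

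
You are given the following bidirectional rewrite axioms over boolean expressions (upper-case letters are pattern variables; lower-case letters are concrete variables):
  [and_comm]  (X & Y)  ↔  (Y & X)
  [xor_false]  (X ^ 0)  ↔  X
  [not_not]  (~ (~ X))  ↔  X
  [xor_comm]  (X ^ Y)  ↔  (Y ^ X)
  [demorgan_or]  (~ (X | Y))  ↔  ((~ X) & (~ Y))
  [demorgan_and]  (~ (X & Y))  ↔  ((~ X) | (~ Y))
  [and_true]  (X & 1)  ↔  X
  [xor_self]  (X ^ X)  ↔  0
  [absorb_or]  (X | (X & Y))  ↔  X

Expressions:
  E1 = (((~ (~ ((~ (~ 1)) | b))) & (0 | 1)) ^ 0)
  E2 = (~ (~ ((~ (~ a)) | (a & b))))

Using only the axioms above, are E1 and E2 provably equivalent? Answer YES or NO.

All listed rules preserve value, hence provable equivalence implies equal values everywhere; look for a separating assignment.
a=0, b=0 gives E1 ↦ 1, E2 ↦ 0; values differ ⇒ not provably equivalent.

NO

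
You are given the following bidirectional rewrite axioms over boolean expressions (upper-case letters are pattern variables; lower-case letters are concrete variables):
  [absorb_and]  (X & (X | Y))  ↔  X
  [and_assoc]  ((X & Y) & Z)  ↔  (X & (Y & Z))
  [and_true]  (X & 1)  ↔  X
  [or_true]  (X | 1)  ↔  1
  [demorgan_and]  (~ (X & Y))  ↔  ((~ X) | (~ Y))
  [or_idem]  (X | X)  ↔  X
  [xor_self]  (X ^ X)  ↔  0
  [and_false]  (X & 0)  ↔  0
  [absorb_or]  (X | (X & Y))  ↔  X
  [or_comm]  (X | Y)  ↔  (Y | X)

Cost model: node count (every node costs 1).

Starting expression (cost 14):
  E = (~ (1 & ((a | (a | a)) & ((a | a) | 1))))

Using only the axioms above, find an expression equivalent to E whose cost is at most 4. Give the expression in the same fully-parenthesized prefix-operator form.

(~ (1 & a))   [cost 4]

step 1: or_idem (→) rewrites (a | a) into a, now (~ (1 & ((a | a) & ((a | a) | 1))))
step 2: absorb_and (→) rewrites ((a | a) & ((a | a) | 1)) into (a | a), now (~ (1 & (a | a)))
step 3: or_idem (→) rewrites (a | a) into a, reaching cost 4 (bound 4)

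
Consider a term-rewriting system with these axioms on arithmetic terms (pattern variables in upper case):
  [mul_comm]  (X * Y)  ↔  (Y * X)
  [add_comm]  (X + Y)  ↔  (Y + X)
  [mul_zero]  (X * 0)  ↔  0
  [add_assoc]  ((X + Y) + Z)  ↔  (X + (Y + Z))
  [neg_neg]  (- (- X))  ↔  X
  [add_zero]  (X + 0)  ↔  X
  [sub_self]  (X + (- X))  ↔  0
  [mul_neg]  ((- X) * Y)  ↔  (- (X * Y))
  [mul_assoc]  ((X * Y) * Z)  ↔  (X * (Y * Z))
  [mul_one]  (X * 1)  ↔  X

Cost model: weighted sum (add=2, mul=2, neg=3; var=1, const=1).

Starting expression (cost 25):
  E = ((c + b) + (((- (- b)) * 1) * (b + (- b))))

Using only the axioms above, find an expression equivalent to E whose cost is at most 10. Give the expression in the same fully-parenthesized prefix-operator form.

(1) (- (- b))  =[neg_neg →]=  b    ⊢ ((c + b) + ((b * 1) * (b + (- b))))
(2) (b + (- b))  =[sub_self →]=  0    ⊢ ((c + b) + ((b * 1) * 0))
(3) (b * 1)  =[mul_one →]=  b    ⊢ cost 10, within 10

((c + b) + (b * 0))   [cost 10]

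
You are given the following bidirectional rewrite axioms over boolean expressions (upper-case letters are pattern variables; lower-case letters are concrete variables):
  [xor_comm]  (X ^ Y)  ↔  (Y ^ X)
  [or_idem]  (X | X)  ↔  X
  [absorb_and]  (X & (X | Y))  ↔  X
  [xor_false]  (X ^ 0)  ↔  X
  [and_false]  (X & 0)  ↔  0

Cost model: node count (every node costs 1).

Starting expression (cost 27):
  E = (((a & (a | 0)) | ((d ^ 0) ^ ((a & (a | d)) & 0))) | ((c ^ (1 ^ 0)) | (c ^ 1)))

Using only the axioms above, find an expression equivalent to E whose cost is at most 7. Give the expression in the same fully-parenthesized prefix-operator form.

((a | d) | (c ^ 1))   [cost 7]

1. [absorb_and →] (a & (a | d))  →  a;  E = (((a & (a | 0)) | ((d ^ 0) ^ (a & 0))) | ((c ^ (1 ^ 0)) | (c ^ 1)))
2. [and_false →] (a & 0)  →  0;  E = (((a & (a | 0)) | ((d ^ 0) ^ 0)) | ((c ^ (1 ^ 0)) | (c ^ 1)))
3. [xor_false →] (1 ^ 0)  →  1;  E = (((a & (a | 0)) | ((d ^ 0) ^ 0)) | ((c ^ 1) | (c ^ 1)))
4. [xor_false →] ((d ^ 0) ^ 0)  →  (d ^ 0);  E = (((a & (a | 0)) | (d ^ 0)) | ((c ^ 1) | (c ^ 1)))
5. [absorb_and →] (a & (a | 0))  →  a;  E = ((a | (d ^ 0)) | ((c ^ 1) | (c ^ 1)))
6. [xor_false →] (d ^ 0)  →  d;  E = ((a | d) | ((c ^ 1) | (c ^ 1)))
7. [or_idem →] ((c ^ 1) | (c ^ 1))  →  (c ^ 1);  cost 7 ≤ 7, done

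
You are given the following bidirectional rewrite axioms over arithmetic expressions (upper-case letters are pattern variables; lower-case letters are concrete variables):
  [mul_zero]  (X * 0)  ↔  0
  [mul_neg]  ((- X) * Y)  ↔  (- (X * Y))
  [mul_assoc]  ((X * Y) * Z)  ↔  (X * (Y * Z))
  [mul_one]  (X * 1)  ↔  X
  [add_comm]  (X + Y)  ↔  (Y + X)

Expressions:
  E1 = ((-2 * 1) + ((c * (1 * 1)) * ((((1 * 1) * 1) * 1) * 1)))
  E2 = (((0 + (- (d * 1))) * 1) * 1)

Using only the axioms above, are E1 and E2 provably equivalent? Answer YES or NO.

NO

The axioms are sound identities: if E1 ↔* E2 then E1 and E2 evaluate identically under any assignment.
Under c=0, d=0: E1 evaluates to -2, E2 to 0. Distinct ⇒ no rewrite sequence connects them.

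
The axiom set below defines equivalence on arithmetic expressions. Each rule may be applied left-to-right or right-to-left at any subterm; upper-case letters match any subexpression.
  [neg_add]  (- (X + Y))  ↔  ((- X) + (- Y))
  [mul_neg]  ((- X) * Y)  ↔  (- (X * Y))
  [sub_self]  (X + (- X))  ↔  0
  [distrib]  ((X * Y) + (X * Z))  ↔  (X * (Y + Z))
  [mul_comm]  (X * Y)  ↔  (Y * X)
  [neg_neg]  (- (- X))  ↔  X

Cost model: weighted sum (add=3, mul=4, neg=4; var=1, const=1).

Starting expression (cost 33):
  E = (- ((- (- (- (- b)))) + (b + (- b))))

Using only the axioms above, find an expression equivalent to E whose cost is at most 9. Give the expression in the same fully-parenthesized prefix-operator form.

(- (b + 0))   [cost 9]

(1) (- (- b))  =[neg_neg →]=  b    ⊢ (- ((- (- b)) + (b + (- b))))
(2) (- (- b))  =[neg_neg →]=  b    ⊢ (- (b + (b + (- b))))
(3) (b + (- b))  =[sub_self →]=  0    ⊢ cost 9, within 9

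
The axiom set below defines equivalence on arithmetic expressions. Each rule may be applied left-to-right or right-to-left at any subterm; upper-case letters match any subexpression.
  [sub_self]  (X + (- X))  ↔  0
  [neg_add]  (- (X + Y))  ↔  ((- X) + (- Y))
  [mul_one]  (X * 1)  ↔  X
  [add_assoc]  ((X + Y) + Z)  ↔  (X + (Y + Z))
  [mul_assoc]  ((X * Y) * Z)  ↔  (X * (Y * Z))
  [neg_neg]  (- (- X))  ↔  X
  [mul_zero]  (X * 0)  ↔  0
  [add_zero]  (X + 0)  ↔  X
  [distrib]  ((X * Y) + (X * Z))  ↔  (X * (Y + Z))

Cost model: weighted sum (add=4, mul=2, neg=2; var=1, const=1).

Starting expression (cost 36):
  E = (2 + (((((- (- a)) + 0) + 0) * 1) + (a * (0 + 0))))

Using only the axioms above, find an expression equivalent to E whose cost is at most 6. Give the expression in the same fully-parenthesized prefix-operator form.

1. [neg_neg →] (- (- a))  →  a;  E = (2 + ((((a + 0) + 0) * 1) + (a * (0 + 0))))
2. [add_zero →] ((a + 0) + 0)  →  (a + 0);  E = (2 + (((a + 0) * 1) + (a * (0 + 0))))
3. [add_zero →] (a + 0)  →  a;  E = (2 + ((a * 1) + (a * (0 + 0))))
4. [distrib →] ((a * 1) + (a * (0 + 0)))  →  (a * (1 + (0 + 0)));  E = (2 + (a * (1 + (0 + 0))))
5. [add_zero →] (0 + 0)  →  0;  E = (2 + (a * (1 + 0)))
6. [add_zero →] (1 + 0)  →  1;  E = (2 + (a * 1))
7. [mul_one →] (a * 1)  →  a;  cost 6 ≤ 6, done

(2 + a)   [cost 6]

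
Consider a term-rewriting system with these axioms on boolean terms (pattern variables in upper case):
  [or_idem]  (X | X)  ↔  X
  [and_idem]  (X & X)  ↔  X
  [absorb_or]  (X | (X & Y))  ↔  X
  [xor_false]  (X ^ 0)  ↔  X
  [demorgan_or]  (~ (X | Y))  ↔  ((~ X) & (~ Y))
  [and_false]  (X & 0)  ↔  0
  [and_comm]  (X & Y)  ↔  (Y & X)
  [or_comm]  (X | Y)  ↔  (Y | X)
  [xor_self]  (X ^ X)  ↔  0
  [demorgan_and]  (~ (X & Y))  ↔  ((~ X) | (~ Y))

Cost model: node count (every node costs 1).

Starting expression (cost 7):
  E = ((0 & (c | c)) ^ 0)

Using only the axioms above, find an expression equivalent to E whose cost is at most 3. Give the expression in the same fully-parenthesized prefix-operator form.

(0 & c)   [cost 3]

step 1: or_idem (→) rewrites (c | c) into c, now ((0 & c) ^ 0)
step 2: xor_false (→) rewrites ((0 & c) ^ 0) into (0 & c), reaching cost 3 (bound 3)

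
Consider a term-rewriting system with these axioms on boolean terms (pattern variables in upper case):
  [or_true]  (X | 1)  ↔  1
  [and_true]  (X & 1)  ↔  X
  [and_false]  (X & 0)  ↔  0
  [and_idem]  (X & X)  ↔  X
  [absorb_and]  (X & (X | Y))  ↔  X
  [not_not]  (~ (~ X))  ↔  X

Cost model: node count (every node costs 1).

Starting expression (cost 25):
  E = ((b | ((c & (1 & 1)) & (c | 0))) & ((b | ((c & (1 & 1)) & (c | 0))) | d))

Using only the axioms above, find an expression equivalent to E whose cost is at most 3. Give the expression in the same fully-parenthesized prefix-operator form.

(1) ((b | ((c & (1 & 1)) & (c | 0))) & ((b | ((c & (1 & 1)) & (c | 0))) | d))  =[absorb_and →]=  (b | ((c & (1 & 1)) & (c | 0)))
(2) (1 & 1)  =[and_true →]=  1    ⊢ (b | ((c & 1) & (c | 0)))
(3) (c & 1)  =[and_true →]=  c    ⊢ (b | (c & (c | 0)))
(4) (c & (c | 0))  =[absorb_and →]=  c    ⊢ cost 3, within 3

(b | c)   [cost 3]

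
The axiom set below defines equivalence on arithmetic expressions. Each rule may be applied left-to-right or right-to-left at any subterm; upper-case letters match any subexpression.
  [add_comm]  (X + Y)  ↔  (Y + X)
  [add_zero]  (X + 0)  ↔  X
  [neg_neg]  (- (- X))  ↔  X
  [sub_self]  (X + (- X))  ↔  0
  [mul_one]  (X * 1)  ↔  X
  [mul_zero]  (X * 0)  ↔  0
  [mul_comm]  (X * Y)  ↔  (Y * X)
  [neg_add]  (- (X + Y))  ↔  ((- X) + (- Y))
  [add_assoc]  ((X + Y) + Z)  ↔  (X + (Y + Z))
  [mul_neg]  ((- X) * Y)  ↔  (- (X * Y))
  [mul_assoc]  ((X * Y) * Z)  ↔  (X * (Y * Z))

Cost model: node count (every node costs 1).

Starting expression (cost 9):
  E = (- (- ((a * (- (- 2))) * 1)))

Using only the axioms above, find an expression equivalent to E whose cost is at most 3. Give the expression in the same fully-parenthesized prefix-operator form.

1. [neg_neg →] (- (- 2))  →  2;  E = (- (- ((a * 2) * 1)))
2. [neg_neg →] (- (- ((a * 2) * 1)))  →  ((a * 2) * 1)
3. [mul_one →] ((a * 2) * 1)  →  (a * 2);  cost 3 ≤ 3, done

(a * 2)   [cost 3]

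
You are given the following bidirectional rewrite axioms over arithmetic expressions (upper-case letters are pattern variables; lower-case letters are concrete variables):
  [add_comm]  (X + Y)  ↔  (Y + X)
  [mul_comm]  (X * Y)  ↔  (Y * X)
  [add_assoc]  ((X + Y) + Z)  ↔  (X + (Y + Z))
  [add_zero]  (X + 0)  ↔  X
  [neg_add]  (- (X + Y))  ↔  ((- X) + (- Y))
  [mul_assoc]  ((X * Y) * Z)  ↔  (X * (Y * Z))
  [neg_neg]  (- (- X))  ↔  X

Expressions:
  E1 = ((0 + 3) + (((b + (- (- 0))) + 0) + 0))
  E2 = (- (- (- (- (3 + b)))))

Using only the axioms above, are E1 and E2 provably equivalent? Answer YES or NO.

1. [neg_neg →] (- (- 0))  →  0;  E1 = ((0 + 3) + (((b + 0) + 0) + 0))
2. [add_comm →] (((b + 0) + 0) + 0)  →  (0 + ((b + 0) + 0));  E1 = ((0 + 3) + (0 + ((b + 0) + 0)))
3. [add_zero →] (b + 0)  →  b;  E1 = ((0 + 3) + (0 + (b + 0)))
4. [add_comm →] (0 + 3)  →  (3 + 0);  E1 = ((3 + 0) + (0 + (b + 0)))
5. [add_zero →] (b + 0)  →  b;  E1 = ((3 + 0) + (0 + b))
6. [add_comm →] (0 + b)  →  (b + 0);  E1 = ((3 + 0) + (b + 0))
7. [add_zero →] (3 + 0)  →  3;  E1 = (3 + (b + 0))
8. [add_comm →] (3 + (b + 0))  →  ((b + 0) + 3)
9. [add_zero →] (b + 0)  →  b;  E1 = (b + 3)
10. [add_comm →] (b + 3)  →  (3 + b)
11. [neg_neg ←] (3 + b)  →  (- (- (3 + b)))
12. [neg_neg ←] (3 + b)  →  (- (- (3 + b)));  this is E2

YES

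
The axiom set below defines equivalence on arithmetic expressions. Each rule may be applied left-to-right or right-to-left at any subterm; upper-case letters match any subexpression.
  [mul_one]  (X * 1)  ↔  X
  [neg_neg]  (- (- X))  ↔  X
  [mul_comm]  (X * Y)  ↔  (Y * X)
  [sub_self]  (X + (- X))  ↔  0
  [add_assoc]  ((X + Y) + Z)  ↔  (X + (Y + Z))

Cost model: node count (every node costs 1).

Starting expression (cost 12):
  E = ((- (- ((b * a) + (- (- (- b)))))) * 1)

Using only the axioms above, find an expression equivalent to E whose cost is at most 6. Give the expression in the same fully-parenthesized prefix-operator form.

((b * a) + (- b))   [cost 6]

(1) (- (- ((b * a) + (- (- (- b))))))  =[neg_neg →]=  ((b * a) + (- (- (- b))))    ⊢ (((b * a) + (- (- (- b)))) * 1)
(2) (((b * a) + (- (- (- b)))) * 1)  =[mul_one →]=  ((b * a) + (- (- (- b))))
(3) (- (- (- b)))  =[neg_neg →]=  (- b)    ⊢ cost 6, within 6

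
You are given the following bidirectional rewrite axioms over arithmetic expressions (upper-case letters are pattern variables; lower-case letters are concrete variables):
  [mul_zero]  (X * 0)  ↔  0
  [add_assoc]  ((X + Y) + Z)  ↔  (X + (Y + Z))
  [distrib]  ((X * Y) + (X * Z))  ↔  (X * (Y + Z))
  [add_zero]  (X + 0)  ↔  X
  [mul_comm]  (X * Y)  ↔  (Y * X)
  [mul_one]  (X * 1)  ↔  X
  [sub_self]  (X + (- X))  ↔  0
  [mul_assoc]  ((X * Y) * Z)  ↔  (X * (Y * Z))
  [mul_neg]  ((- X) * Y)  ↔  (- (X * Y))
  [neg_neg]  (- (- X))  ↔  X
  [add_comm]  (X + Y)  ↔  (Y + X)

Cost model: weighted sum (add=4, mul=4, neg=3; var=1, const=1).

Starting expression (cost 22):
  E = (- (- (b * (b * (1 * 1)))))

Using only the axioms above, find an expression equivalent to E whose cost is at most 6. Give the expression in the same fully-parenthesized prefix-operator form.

(b * b)   [cost 6]

1. [mul_one →] (1 * 1)  →  1;  E = (- (- (b * (b * 1))))
2. [neg_neg →] (- (- (b * (b * 1))))  →  (b * (b * 1))
3. [mul_one →] (b * 1)  →  b;  cost 6 ≤ 6, done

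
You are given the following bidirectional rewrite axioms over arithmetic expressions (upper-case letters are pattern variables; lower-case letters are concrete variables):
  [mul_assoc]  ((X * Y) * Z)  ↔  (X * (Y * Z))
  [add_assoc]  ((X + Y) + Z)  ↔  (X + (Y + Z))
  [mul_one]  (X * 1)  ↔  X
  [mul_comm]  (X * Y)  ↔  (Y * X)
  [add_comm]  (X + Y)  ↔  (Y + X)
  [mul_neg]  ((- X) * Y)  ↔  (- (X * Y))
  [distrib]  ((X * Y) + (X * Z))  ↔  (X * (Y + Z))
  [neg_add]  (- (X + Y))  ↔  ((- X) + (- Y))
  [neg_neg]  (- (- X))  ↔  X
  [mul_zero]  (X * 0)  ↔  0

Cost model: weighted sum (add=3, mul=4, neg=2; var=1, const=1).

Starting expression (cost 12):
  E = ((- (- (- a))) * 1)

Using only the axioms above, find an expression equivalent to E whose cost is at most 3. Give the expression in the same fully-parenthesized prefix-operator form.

(- a)   [cost 3]

(1) (- (- (- a)))  =[neg_neg →]=  (- a)    ⊢ ((- a) * 1)
(2) ((- a) * 1)  =[mul_neg →]=  (- (a * 1))
(3) (a * 1)  =[mul_one →]=  a    ⊢ cost 3, within 3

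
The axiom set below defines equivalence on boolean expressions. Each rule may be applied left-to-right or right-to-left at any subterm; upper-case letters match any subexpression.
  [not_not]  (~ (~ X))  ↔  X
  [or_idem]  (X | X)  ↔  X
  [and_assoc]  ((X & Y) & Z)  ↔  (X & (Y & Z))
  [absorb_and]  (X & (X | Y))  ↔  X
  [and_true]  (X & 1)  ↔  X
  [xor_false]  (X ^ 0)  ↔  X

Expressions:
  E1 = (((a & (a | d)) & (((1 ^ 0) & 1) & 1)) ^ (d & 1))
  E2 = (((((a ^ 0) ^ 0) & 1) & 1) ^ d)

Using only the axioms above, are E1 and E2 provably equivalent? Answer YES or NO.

YES

1. [and_true →] (((1 ^ 0) & 1) & 1)  →  ((1 ^ 0) & 1);  E1 = (((a & (a | d)) & ((1 ^ 0) & 1)) ^ (d & 1))
2. [xor_false →] (1 ^ 0)  →  1;  E1 = (((a & (a | d)) & (1 & 1)) ^ (d & 1))
3. [absorb_and →] (a & (a | d))  →  a;  E1 = ((a & (1 & 1)) ^ (d & 1))
4. [and_true →] (d & 1)  →  d;  E1 = ((a & (1 & 1)) ^ d)
5. [and_true →] (1 & 1)  →  1;  E1 = ((a & 1) ^ d)
6. [and_true ←] a  →  (a & 1);  E1 = (((a & 1) & 1) ^ d)
7. [xor_false ←] a  →  (a ^ 0);  E1 = ((((a ^ 0) & 1) & 1) ^ d)
8. [xor_false ←] a  →  (a ^ 0);  this is E2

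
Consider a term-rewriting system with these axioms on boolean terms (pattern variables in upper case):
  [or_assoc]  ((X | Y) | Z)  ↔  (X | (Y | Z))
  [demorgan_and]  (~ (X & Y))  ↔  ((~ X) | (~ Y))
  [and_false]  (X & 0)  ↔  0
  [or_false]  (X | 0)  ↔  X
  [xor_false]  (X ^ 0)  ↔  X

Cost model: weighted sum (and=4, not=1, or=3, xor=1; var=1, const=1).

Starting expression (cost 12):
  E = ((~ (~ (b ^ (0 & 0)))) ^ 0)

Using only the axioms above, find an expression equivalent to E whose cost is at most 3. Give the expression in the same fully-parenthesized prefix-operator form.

step 1: and_false (→) rewrites (0 & 0) into 0, now ((~ (~ (b ^ 0))) ^ 0)
step 2: xor_false (→) rewrites ((~ (~ (b ^ 0))) ^ 0) into (~ (~ (b ^ 0)))
step 3: xor_false (→) rewrites (b ^ 0) into b, reaching cost 3 (bound 3)

(~ (~ b))   [cost 3]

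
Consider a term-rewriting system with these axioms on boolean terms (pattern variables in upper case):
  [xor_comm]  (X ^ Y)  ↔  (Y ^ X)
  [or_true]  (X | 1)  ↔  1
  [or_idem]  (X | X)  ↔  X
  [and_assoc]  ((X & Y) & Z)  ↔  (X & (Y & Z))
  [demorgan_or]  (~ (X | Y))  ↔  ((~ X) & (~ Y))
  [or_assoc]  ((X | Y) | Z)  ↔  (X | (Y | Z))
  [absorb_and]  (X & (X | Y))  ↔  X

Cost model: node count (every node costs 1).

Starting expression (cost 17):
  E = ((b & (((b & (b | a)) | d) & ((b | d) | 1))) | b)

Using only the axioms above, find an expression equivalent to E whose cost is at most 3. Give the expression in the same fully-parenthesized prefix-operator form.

(b | b)   [cost 3]

step 1: absorb_and (→) rewrites (b & (b | a)) into b, now ((b & ((b | d) & ((b | d) | 1))) | b)
step 2: absorb_and (→) rewrites ((b | d) & ((b | d) | 1)) into (b | d), now ((b & (b | d)) | b)
step 3: absorb_and (→) rewrites (b & (b | d)) into b, reaching cost 3 (bound 3)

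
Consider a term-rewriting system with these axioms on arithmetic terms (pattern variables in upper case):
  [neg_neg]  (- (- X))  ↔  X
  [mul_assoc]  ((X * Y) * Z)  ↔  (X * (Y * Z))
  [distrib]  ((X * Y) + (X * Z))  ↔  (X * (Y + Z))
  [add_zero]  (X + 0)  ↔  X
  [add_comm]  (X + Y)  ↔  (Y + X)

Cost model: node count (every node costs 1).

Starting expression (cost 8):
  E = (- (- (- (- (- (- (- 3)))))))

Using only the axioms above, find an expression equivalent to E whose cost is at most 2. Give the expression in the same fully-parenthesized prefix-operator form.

(- 3)   [cost 2]

1. [neg_neg →] (- (- (- (- (- (- (- 3)))))))  →  (- (- (- (- (- 3)))))
2. [neg_neg →] (- (- (- (- (- 3)))))  →  (- (- (- 3)))
3. [neg_neg →] (- (- 3))  →  3;  cost 2 ≤ 2, done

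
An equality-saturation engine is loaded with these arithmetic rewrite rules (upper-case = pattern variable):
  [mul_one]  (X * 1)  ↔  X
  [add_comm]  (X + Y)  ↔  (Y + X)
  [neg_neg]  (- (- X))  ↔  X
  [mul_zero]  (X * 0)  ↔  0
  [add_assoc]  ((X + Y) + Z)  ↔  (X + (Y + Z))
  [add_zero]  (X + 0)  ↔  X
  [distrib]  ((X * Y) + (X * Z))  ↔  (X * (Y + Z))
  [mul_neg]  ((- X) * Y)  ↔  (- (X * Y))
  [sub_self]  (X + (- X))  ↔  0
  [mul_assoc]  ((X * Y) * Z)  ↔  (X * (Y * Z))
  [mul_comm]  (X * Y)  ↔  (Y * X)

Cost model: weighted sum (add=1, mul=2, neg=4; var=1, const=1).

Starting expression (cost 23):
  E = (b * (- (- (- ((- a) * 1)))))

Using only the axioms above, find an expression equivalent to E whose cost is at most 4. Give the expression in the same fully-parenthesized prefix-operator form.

step 1: mul_one (→) rewrites ((- a) * 1) into (- a), now (b * (- (- (- (- a)))))
step 2: neg_neg (→) rewrites (- (- a)) into a, now (b * (- (- a)))
step 3: neg_neg (→) rewrites (- (- a)) into a, reaching cost 4 (bound 4)

(b * a)   [cost 4]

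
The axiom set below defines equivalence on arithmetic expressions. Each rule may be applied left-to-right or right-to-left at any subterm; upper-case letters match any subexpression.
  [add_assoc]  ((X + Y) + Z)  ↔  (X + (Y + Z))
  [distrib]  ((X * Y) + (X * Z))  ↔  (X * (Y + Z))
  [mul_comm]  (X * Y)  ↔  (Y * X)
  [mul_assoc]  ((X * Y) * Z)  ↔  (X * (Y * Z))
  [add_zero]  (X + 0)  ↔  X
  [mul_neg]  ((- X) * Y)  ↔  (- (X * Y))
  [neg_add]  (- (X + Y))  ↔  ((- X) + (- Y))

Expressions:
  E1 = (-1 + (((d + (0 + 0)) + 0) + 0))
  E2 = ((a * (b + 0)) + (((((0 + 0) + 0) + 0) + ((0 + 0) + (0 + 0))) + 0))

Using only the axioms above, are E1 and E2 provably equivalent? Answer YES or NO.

NO

All listed rules preserve value, hence provable equivalence implies equal values everywhere; look for a separating assignment.
a=0, b=0, d=0 gives E1 ↦ -1, E2 ↦ 0; values differ ⇒ not provably equivalent.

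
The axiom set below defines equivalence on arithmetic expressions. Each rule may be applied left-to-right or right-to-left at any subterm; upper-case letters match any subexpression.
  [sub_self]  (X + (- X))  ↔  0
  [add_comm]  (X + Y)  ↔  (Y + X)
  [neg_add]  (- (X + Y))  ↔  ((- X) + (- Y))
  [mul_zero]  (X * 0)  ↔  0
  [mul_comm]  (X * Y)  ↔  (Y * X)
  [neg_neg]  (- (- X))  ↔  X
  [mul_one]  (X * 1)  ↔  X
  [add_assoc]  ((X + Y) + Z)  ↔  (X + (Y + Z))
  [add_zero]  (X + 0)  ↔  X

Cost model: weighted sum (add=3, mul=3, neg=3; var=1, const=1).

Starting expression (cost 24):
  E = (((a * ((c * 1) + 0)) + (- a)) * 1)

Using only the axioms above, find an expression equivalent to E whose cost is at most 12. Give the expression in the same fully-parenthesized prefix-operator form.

(1) ((c * 1) + 0)  =[add_zero →]=  (c * 1)    ⊢ (((a * (c * 1)) + (- a)) * 1)
(2) ((a * (c * 1)) + (- a))  =[add_comm →]=  ((- a) + (a * (c * 1)))    ⊢ (((- a) + (a * (c * 1))) * 1)
(3) (((- a) + (a * (c * 1))) * 1)  =[mul_one →]=  ((- a) + (a * (c * 1)))
(4) (c * 1)  =[mul_one →]=  c    ⊢ cost 12, within 12

((- a) + (a * c))   [cost 12]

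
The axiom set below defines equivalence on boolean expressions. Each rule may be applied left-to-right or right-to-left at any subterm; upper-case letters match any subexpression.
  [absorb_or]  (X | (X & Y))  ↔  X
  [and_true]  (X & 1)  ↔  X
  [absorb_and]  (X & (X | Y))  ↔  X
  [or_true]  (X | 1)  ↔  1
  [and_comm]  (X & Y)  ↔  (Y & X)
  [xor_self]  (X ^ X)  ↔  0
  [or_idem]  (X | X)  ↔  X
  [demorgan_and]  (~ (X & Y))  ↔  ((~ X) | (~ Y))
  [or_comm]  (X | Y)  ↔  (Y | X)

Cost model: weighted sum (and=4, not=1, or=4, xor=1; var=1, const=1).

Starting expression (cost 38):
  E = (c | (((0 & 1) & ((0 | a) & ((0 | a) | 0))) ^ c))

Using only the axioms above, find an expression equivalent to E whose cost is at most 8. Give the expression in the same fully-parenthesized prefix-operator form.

step 1: and_true (→) rewrites (0 & 1) into 0, now (c | ((0 & ((0 | a) & ((0 | a) | 0))) ^ c))
step 2: absorb_and (→) rewrites ((0 | a) & ((0 | a) | 0)) into (0 | a), now (c | ((0 & (0 | a)) ^ c))
step 3: absorb_and (→) rewrites (0 & (0 | a)) into 0, reaching cost 8 (bound 8)

(c | (0 ^ c))   [cost 8]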